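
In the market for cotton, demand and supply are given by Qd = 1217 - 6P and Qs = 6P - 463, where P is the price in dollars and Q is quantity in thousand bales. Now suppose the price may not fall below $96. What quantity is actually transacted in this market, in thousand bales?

Without the control the market clears where 1217 - 6P = 6P - 463, i.e. P* = 140 and Q* = 377.
Since 96 is below P* = 140, the floor does not bind and the free-market outcome prevails.

377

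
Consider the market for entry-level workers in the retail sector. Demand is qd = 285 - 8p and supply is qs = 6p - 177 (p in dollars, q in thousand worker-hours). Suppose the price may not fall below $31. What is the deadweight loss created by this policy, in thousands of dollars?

Without the control the market clears where 285 - 8p = 6p - 177, i.e. p* = 33 and q* = 21.
The floor of 31 is below the equilibrium price 33, so it is not binding; the market clears at p* = 33, q* = 21.
Since the control does not bind, no trades are prevented and deadweight loss is zero.

0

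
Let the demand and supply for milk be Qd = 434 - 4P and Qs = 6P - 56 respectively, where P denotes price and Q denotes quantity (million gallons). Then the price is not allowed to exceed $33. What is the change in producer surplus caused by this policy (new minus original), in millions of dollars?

-3040

Equilibrium: 434 - 4P = 6P - 56, so 490 = 10P and P* = 49, Q* = 238.
Since 33 < 49, the ceiling is binding.
At P = 33: Qd = 434 - 4·33 = 302 and Qs = 6·33 - 56 = 142.
Producer surplus without the control is ½ · (49 - 28/3) · 238 = 14161/3.
With the ceiling, producers sell 142 units at 33, so PS = ½ · (33 - 28/3) · 142 = 5041/3.
Change in producer surplus = 5041/3 - 14161/3 = -3040.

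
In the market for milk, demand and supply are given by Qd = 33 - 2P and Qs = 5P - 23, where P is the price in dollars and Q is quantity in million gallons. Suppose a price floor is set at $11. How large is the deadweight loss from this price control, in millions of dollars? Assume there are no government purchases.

Equilibrium: 33 - 2P = 5P - 23, so 56 = 7P and P* = 8, Q* = 17.
Since 11 > 8, the floor is binding.
At P = 11: Qd = 33 - 2·11 = 11 and Qs = 5·11 - 23 = 32.
Quantity traded falls to 11. At Q = 11 the demand price is (33 - 11)/2 = 11 and the supply price is (23 + 11)/5 = 6.8.
Deadweight loss = ½ · (11 - 6.8) · (17 - 11) = ½ · 4.2 · 6 = 12.6.

12.6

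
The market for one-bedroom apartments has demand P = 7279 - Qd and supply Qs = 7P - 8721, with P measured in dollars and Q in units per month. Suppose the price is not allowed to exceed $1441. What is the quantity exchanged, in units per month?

1366

Rearranging demand gives Qd = 7279 - P. Without the control the market clears where 7279 - P = 7P - 8721, i.e. P* = 2000 and Q* = 5279.
Because the ceiling (1441) lies below the market-clearing price, it is binding.
At P = 1441: Qd = 7279 - 1441 = 5838 and Qs = 7·1441 - 8721 = 1366.
The quantity actually transacted is the short side, supply: 1366.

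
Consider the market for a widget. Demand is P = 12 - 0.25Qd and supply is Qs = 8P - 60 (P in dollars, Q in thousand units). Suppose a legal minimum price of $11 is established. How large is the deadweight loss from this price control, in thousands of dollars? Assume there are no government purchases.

Rearranging demand gives Qd = 48 - 4P. Equilibrium: 48 - 4P = 8P - 60, so 108 = 12P and P* = 9, Q* = 12.
The floor of 11 is above the equilibrium price 9, so it binds.
At P = 11: Qd = 48 - 4·11 = 4 and Qs = 8·11 - 60 = 28.
Quantity traded falls to 4. At Q = 4 the demand price is (48 - 4)/4 = 11 and the supply price is (60 + 4)/8 = 8.
Deadweight loss = ½ · (11 - 8) · (12 - 4) = ½ · 3 · 8 = 12.

12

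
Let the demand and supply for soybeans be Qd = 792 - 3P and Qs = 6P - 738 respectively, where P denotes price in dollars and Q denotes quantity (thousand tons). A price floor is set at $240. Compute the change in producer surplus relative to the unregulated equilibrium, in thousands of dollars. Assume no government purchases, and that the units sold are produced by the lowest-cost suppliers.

1365

Setting quantity demanded equal to quantity supplied, 792 - 3P = 6P - 738, gives P* = 170 and Q* = 282.
Because the floor (240) lies above the market-clearing price, it is binding.
At P = 240: Qd = 792 - 3·240 = 72 and Qs = 6·240 - 738 = 702.
Producer surplus without the control is ½ · (170 - 123) · 282 = 6627.
With the floor, 72 units are sold at 240. The supply price at Q = 72 is 135, so PS = ½ · [(240 - 123) + (240 - 135)] · 72 = 7992.
Change in producer surplus = 7992 - 6627 = 1365.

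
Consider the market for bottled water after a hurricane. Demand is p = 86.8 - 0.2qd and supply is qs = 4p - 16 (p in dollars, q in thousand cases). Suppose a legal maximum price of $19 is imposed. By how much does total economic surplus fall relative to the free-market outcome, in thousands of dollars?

Rearranging demand gives qd = 434 - 5p. Equilibrium: 434 - 5p = 4p - 16, so 450 = 9p and p* = 50, q* = 184.
The ceiling of 19 is below the equilibrium price 50, so it binds.
At p = 19: qd = 434 - 5·19 = 339 and qs = 4·19 - 16 = 60.
Quantity traded falls to 60. At q = 60 the demand price is (434 - 60)/5 = 74.8 and the supply price is (16 + 60)/4 = 19.
Deadweight loss = ½ · (74.8 - 19) · (184 - 60) = ½ · 55.8 · 124 = 3459.6.

3459.6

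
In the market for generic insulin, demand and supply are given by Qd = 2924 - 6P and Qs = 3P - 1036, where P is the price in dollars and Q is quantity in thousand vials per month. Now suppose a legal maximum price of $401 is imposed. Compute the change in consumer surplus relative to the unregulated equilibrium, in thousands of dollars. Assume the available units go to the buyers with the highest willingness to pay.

5372.25

Setting quantity demanded equal to quantity supplied, 2924 - 6P = 3P - 1036, gives P* = 440 and Q* = 284.
Since 401 < 440, the ceiling is binding.
At P = 401: Qd = 2924 - 6·401 = 518 and Qs = 3·401 - 1036 = 167.
Consumer surplus without the control is ½ · (1462/3 - 440) · 284 = 20164/3.
With the ceiling, 167 units are sold at 401 (assume they go to the highest-value buyers). The demand price at Q = 167 is 459.5, so CS = ½ · [(1462/3 - 401) + (459.5 - 401)] · 167 = 145123/12.
Change in consumer surplus = 145123/12 - 20164/3 = 5372.25.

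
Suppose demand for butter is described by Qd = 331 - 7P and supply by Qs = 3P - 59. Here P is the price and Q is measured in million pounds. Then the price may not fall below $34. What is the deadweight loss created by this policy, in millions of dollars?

0

Equilibrium: 331 - 7P = 3P - 59, so 390 = 10P and P* = 39, Q* = 58.
Since 34 is below P* = 39, the floor does not bind and the free-market outcome prevails.
Since the control does not bind, no trades are prevented and deadweight loss is zero.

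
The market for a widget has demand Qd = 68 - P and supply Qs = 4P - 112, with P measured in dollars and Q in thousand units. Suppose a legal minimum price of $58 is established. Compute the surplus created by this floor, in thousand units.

110

Equilibrium: 68 - P = 4P - 112, so 180 = 5P and P* = 36, Q* = 32.
The floor of 58 is above the equilibrium price 36, so it binds.
At P = 58: Qd = 68 - 58 = 10 and Qs = 4·58 - 112 = 120.
Surplus = Qs - Qd = 120 - 10 = 110.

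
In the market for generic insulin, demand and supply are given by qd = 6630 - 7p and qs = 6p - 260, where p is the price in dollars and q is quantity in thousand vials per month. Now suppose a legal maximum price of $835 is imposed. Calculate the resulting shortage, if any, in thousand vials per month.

Setting quantity demanded equal to quantity supplied, 6630 - 7p = 6p - 260, gives p* = 530 and q* = 2920.
Since 835 is above p* = 530, the ceiling does not bind and the free-market outcome prevails.
Since the control does not bind, there is no shortage.

0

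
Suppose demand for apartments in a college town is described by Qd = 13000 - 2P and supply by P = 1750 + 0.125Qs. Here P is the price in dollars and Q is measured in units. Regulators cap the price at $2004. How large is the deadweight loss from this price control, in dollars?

9688320

Rearranging supply gives Qs = 8P - 14000. Equilibrium: 13000 - 2P = 8P - 14000, so 27000 = 10P and P* = 2700, Q* = 7600.
The ceiling of 2004 is below the equilibrium price 2700, so it binds.
At P = 2004: Qd = 13000 - 2·2004 = 8992 and Qs = 8·2004 - 14000 = 2032.
Quantity traded falls to 2032. At Q = 2032 the demand price is (13000 - 2032)/2 = 5484 and the supply price is (14000 + 2032)/8 = 2004.
Deadweight loss = ½ · (5484 - 2004) · (7600 - 2032) = ½ · 3480 · 5568 = 9688320.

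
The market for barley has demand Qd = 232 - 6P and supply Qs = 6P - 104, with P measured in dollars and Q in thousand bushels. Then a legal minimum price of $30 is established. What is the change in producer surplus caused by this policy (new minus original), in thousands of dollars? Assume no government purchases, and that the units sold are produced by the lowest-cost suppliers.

92

Without the control the market clears where 232 - 6P = 6P - 104, i.e. P* = 28 and Q* = 64.
Because the floor (30) lies above the market-clearing price, it is binding.
At P = 30: Qd = 232 - 6·30 = 52 and Qs = 6·30 - 104 = 76.
Producer surplus without the control is ½ · (28 - 52/3) · 64 = 1024/3.
With the floor, 52 units are sold at 30. The supply price at Q = 52 is 26, so PS = ½ · [(30 - 52/3) + (30 - 26)] · 52 = 1300/3.
Change in producer surplus = 1300/3 - 1024/3 = 92.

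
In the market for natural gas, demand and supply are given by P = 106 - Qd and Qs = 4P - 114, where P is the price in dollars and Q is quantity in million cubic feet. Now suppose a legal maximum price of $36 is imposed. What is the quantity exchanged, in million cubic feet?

Rearranging demand gives Qd = 106 - P. Setting quantity demanded equal to quantity supplied, 106 - P = 4P - 114, gives P* = 44 and Q* = 62.
Since 36 < 44, the ceiling is binding.
At P = 36: Qd = 106 - 36 = 70 and Qs = 4·36 - 114 = 30.
The quantity actually transacted is the short side, supply: 30.

30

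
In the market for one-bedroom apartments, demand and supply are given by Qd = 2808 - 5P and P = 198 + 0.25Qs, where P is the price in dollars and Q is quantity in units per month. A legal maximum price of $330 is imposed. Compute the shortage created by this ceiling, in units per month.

Rearranging supply gives Qs = 4P - 792. Equilibrium: 2808 - 5P = 4P - 792, so 3600 = 9P and P* = 400, Q* = 808.
The ceiling of 330 is below the equilibrium price 400, so it binds.
At P = 330: Qd = 2808 - 5·330 = 1158 and Qs = 4·330 - 792 = 528.
Shortage = Qd - Qs = 1158 - 528 = 630.

630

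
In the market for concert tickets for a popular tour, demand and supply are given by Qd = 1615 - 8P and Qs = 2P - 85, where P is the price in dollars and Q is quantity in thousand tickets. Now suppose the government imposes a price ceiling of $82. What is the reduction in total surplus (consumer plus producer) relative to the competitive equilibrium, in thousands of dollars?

Without the control the market clears where 1615 - 8P = 2P - 85, i.e. P* = 170 and Q* = 255.
Since 82 < 170, the ceiling is binding.
At P = 82: Qd = 1615 - 8·82 = 959 and Qs = 2·82 - 85 = 79.
Quantity traded falls to 79. At Q = 79 the demand price is (1615 - 79)/8 = 192 and the supply price is (85 + 79)/2 = 82.
Deadweight loss = ½ · (192 - 82) · (255 - 79) = ½ · 110 · 176 = 9680.

9680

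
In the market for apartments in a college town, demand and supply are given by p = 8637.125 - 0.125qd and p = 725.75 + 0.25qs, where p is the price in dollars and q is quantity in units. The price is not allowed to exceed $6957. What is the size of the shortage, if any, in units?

Rearranging demand gives qd = 69097 - 8p; rearranging supply gives qs = 4p - 2903. Setting quantity demanded equal to quantity supplied, 69097 - 8p = 4p - 2903, gives p* = 6000 and q* = 21097.
The ceiling of 6957 is above the equilibrium price 6000, so it is not binding; the market clears at p* = 6000, q* = 21097.
Since the control does not bind, there is no shortage.

0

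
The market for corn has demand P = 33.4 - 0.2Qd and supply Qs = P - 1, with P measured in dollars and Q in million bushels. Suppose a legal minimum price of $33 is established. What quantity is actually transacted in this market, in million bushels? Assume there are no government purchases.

2

Rearranging demand gives Qd = 167 - 5P. Setting quantity demanded equal to quantity supplied, 167 - 5P = P - 1, gives P* = 28 and Q* = 27.
Since 33 > 28, the floor is binding.
At P = 33: Qd = 167 - 5·33 = 2 and Qs = 33 - 1 = 32.
The quantity actually transacted is the short side, demand: 2.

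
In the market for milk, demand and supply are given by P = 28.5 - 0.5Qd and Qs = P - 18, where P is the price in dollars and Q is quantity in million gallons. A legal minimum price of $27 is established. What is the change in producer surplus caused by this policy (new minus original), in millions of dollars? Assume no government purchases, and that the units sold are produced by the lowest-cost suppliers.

-2

Rearranging demand gives Qd = 57 - 2P. Equilibrium: 57 - 2P = P - 18, so 75 = 3P and P* = 25, Q* = 7.
The floor of 27 is above the equilibrium price 25, so it binds.
At P = 27: Qd = 57 - 2·27 = 3 and Qs = 27 - 18 = 9.
Producer surplus without the control is ½ · (25 - 18) · 7 = 24.5.
With the floor, 3 units are sold at 27. The supply price at Q = 3 is 21, so PS = ½ · [(27 - 18) + (27 - 21)] · 3 = 22.5.
Change in producer surplus = 22.5 - 24.5 = -2.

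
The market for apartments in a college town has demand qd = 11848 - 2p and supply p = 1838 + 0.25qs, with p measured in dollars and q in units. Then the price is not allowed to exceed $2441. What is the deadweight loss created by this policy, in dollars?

3456486

Rearranging supply gives qs = 4p - 7352. Equilibrium: 11848 - 2p = 4p - 7352, so 19200 = 6p and p* = 3200, q* = 5448.
Since 2441 < 3200, the ceiling is binding.
At p = 2441: qd = 11848 - 2·2441 = 6966 and qs = 4·2441 - 7352 = 2412.
Quantity traded falls to 2412. At q = 2412 the demand price is (11848 - 2412)/2 = 4718 and the supply price is (7352 + 2412)/4 = 2441.
Deadweight loss = ½ · (4718 - 2441) · (5448 - 2412) = ½ · 2277 · 3036 = 3456486.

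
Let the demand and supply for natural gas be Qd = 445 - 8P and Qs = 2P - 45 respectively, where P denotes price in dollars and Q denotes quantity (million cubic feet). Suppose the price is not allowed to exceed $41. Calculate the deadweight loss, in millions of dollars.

80

Setting quantity demanded equal to quantity supplied, 445 - 8P = 2P - 45, gives P* = 49 and Q* = 53.
The ceiling of 41 is below the equilibrium price 49, so it binds.
At P = 41: Qd = 445 - 8·41 = 117 and Qs = 2·41 - 45 = 37.
Quantity traded falls to 37. At Q = 37 the demand price is (445 - 37)/8 = 51 and the supply price is (45 + 37)/2 = 41.
Deadweight loss = ½ · (51 - 41) · (53 - 37) = ½ · 10 · 16 = 80.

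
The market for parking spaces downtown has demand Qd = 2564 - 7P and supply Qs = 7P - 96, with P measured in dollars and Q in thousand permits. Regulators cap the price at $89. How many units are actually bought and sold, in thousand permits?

Without the control the market clears where 2564 - 7P = 7P - 96, i.e. P* = 190 and Q* = 1234.
Because the ceiling (89) lies below the market-clearing price, it is binding.
At P = 89: Qd = 2564 - 7·89 = 1941 and Qs = 7·89 - 96 = 527.
The quantity actually transacted is the short side, supply: 527.

527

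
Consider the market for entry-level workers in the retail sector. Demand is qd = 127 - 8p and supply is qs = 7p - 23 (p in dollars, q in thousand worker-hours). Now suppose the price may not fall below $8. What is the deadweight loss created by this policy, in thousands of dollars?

0

Setting quantity demanded equal to quantity supplied, 127 - 8p = 7p - 23, gives p* = 10 and q* = 47.
The floor of 8 is below the equilibrium price 10, so it is not binding; the market clears at p* = 10, q* = 47.
Since the control does not bind, no trades are prevented and deadweight loss is zero.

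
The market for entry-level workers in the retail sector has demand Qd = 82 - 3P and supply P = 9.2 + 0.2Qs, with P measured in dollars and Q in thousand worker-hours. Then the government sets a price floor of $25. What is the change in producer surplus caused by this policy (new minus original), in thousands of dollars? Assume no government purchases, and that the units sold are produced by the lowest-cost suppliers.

-9.9

Rearranging supply gives Qs = 5P - 46. Without the control the market clears where 82 - 3P = 5P - 46, i.e. P* = 16 and Q* = 34.
The floor of 25 is above the equilibrium price 16, so it binds.
At P = 25: Qd = 82 - 3·25 = 7 and Qs = 5·25 - 46 = 79.
Producer surplus without the control is ½ · (16 - 9.2) · 34 = 115.6.
With the floor, 7 units are sold at 25. The supply price at Q = 7 is 10.6, so PS = ½ · [(25 - 9.2) + (25 - 10.6)] · 7 = 105.7.
Change in producer surplus = 105.7 - 115.6 = -9.9.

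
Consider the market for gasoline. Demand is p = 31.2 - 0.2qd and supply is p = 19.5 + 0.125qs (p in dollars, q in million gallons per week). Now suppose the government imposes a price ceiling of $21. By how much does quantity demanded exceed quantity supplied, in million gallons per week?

Rearranging demand gives qd = 156 - 5p; rearranging supply gives qs = 8p - 156. Setting quantity demanded equal to quantity supplied, 156 - 5p = 8p - 156, gives p* = 24 and q* = 36.
Because the ceiling (21) lies below the market-clearing price, it is binding.
At p = 21: qd = 156 - 5·21 = 51 and qs = 8·21 - 156 = 12.
Shortage = qd - qs = 51 - 12 = 39.

39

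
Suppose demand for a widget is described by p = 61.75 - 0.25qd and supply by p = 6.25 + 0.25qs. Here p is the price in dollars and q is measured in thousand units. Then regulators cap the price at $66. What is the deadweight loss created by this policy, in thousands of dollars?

0

Rearranging demand gives qd = 247 - 4p; rearranging supply gives qs = 4p - 25. Equilibrium: 247 - 4p = 4p - 25, so 272 = 8p and p* = 34, q* = 111.
Since 66 is above p* = 34, the ceiling does not bind and the free-market outcome prevails.
Since the control does not bind, no trades are prevented and deadweight loss is zero.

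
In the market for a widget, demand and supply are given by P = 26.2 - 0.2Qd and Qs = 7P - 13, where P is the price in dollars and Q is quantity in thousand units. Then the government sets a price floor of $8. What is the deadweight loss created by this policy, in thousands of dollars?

Rearranging demand gives Qd = 131 - 5P. Equilibrium: 131 - 5P = 7P - 13, so 144 = 12P and P* = 12, Q* = 71.
Since 8 is below P* = 12, the floor does not bind and the free-market outcome prevails.
Since the control does not bind, no trades are prevented and deadweight loss is zero.

0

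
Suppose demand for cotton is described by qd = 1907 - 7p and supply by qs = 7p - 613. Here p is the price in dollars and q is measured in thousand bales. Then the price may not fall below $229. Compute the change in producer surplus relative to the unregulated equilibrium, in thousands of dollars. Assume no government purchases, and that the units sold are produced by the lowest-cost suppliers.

Equilibrium: 1907 - 7p = 7p - 613, so 2520 = 14p and p* = 180, q* = 647.
Because the floor (229) lies above the market-clearing price, it is binding.
At p = 229: qd = 1907 - 7·229 = 304 and qs = 7·229 - 613 = 990.
Producer surplus without the control is ½ · (180 - 613/7) · 647 = 418609/14.
With the floor, 304 units are sold at 229. The supply price at q = 304 is 131, so PS = ½ · [(229 - 613/7) + (229 - 131)] · 304 = 254752/7.
Change in producer surplus = 254752/7 - 418609/14 = 6492.5.

6492.5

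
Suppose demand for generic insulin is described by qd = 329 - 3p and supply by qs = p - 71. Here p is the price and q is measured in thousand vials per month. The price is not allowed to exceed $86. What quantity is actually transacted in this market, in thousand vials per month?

15

Equilibrium: 329 - 3p = p - 71, so 400 = 4p and p* = 100, q* = 29.
Since 86 < 100, the ceiling is binding.
At p = 86: qd = 329 - 3·86 = 71 and qs = 86 - 71 = 15.
The quantity actually transacted is the short side, supply: 15.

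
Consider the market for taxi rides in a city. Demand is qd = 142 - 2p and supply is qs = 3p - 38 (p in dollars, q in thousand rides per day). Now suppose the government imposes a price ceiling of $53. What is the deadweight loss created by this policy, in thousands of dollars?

Equilibrium: 142 - 2p = 3p - 38, so 180 = 5p and p* = 36, q* = 70.
Since 53 is above p* = 36, the ceiling does not bind and the free-market outcome prevails.
Since the control does not bind, no trades are prevented and deadweight loss is zero.

0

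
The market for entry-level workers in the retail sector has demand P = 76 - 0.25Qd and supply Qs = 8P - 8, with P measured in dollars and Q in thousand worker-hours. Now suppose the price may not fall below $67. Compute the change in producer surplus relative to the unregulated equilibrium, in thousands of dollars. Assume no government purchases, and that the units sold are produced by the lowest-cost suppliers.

-205

Rearranging demand gives Qd = 304 - 4P. Equilibrium: 304 - 4P = 8P - 8, so 312 = 12P and P* = 26, Q* = 200.
The floor of 67 is above the equilibrium price 26, so it binds.
At P = 67: Qd = 304 - 4·67 = 36 and Qs = 8·67 - 8 = 528.
Producer surplus without the control is ½ · (26 - 1) · 200 = 2500.
With the floor, 36 units are sold at 67. The supply price at Q = 36 is 5.5, so PS = ½ · [(67 - 1) + (67 - 5.5)] · 36 = 2295.
Change in producer surplus = 2295 - 2500 = -205.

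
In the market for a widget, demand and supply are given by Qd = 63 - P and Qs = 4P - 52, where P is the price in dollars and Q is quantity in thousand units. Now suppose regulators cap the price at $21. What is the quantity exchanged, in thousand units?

32

Setting quantity demanded equal to quantity supplied, 63 - P = 4P - 52, gives P* = 23 and Q* = 40.
Because the ceiling (21) lies below the market-clearing price, it is binding.
At P = 21: Qd = 63 - 21 = 42 and Qs = 4·21 - 52 = 32.
The quantity actually transacted is the short side, supply: 32.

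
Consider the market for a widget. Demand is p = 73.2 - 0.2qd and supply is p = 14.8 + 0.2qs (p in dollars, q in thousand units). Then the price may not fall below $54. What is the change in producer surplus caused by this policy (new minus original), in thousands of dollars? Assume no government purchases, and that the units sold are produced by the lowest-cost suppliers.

Rearranging demand gives qd = 366 - 5p; rearranging supply gives qs = 5p - 74. Setting quantity demanded equal to quantity supplied, 366 - 5p = 5p - 74, gives p* = 44 and q* = 146.
The floor of 54 is above the equilibrium price 44, so it binds.
At p = 54: qd = 366 - 5·54 = 96 and qs = 5·54 - 74 = 196.
Producer surplus without the control is ½ · (44 - 14.8) · 146 = 2131.6.
With the floor, 96 units are sold at 54. The supply price at q = 96 is 34, so PS = ½ · [(54 - 14.8) + (54 - 34)] · 96 = 2841.6.
Change in producer surplus = 2841.6 - 2131.6 = 710.

710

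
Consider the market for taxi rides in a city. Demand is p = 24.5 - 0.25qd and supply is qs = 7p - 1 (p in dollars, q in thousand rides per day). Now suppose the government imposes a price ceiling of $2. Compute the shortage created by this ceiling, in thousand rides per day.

Rearranging demand gives qd = 98 - 4p. In a free market, 98 - 4p = 7p - 1 gives the equilibrium p* = 9, q* = 62.
The ceiling of 2 is below the equilibrium price 9, so it binds.
At p = 2: qd = 98 - 4·2 = 90 and qs = 7·2 - 1 = 13.
Shortage = qd - qs = 90 - 13 = 77.

77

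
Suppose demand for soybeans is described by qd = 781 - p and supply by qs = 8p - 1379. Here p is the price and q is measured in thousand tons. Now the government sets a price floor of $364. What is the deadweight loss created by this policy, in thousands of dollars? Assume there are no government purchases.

8649

Setting quantity demanded equal to quantity supplied, 781 - p = 8p - 1379, gives p* = 240 and q* = 541.
Because the floor (364) lies above the market-clearing price, it is binding.
At p = 364: qd = 781 - 364 = 417 and qs = 8·364 - 1379 = 1533.
Quantity traded falls to 417. At q = 417 the demand price is 781 - 417 = 364 and the supply price is (1379 + 417)/8 = 224.5.
Deadweight loss = ½ · (364 - 224.5) · (541 - 417) = ½ · 139.5 · 124 = 8649.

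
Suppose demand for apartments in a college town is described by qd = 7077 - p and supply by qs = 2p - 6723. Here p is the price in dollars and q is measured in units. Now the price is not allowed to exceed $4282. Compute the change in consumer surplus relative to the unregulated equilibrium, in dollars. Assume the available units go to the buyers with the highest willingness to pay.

383190

Equilibrium: 7077 - p = 2p - 6723, so 13800 = 3p and p* = 4600, q* = 2477.
Since 4282 < 4600, the ceiling is binding.
At p = 4282: qd = 7077 - 4282 = 2795 and qs = 2·4282 - 6723 = 1841.
Consumer surplus without the control is ½ · (7077 - 4600) · 2477 = 3067764.5.
With the ceiling, 1841 units are sold at 4282 (assume they go to the highest-value buyers). The demand price at q = 1841 is 5236, so CS = ½ · [(7077 - 4282) + (5236 - 4282)] · 1841 = 3450954.5.
Change in consumer surplus = 3450954.5 - 3067764.5 = 383190.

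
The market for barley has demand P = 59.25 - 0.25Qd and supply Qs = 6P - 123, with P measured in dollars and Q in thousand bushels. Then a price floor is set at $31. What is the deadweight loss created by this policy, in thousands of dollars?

Rearranging demand gives Qd = 237 - 4P. Without the control the market clears where 237 - 4P = 6P - 123, i.e. P* = 36 and Q* = 93.
Since 31 is below P* = 36, the floor does not bind and the free-market outcome prevails.
Since the control does not bind, no trades are prevented and deadweight loss is zero.

0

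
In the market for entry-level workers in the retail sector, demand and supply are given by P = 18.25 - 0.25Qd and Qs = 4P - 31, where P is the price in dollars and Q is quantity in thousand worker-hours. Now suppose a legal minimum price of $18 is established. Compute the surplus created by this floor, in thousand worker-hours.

40

Rearranging demand gives Qd = 73 - 4P. Without the control the market clears where 73 - 4P = 4P - 31, i.e. P* = 13 and Q* = 21.
The floor of 18 is above the equilibrium price 13, so it binds.
At P = 18: Qd = 73 - 4·18 = 1 and Qs = 4·18 - 31 = 41.
Surplus = Qs - Qd = 41 - 1 = 40.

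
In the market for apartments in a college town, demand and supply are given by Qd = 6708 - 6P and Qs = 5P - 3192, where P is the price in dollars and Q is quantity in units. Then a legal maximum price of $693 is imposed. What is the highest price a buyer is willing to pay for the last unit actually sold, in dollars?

Without the control the market clears where 6708 - 6P = 5P - 3192, i.e. P* = 900 and Q* = 1308.
Because the ceiling (693) lies below the market-clearing price, it is binding.
At P = 693: Qd = 6708 - 6·693 = 2550 and Qs = 5·693 - 3192 = 273.
Only 273 units reach the market. On the demand curve, the marginal buyer's willingness to pay at Q = 273 is (6708 - 273)/6 = 1072.5.

1072.5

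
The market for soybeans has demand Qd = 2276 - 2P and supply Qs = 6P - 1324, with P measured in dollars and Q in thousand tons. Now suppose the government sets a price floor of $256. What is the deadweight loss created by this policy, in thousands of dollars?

Equilibrium: 2276 - 2P = 6P - 1324, so 3600 = 8P and P* = 450, Q* = 1376.
Since 256 is below P* = 450, the floor does not bind and the free-market outcome prevails.
Since the control does not bind, no trades are prevented and deadweight loss is zero.

0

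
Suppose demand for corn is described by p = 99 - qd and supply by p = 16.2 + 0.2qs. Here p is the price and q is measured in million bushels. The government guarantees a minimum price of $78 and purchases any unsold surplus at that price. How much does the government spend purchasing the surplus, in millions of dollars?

Rearranging demand gives qd = 99 - p; rearranging supply gives qs = 5p - 81. In a free market, 99 - p = 5p - 81 gives the equilibrium p* = 30, q* = 69.
Since 78 > 30, the floor is binding.
At p = 78: qd = 99 - 78 = 21 and qs = 5·78 - 81 = 309.
Surplus = qs - qd = 288.
Government expenditure = surplus × support price = 288 × 78 = 22464.

22464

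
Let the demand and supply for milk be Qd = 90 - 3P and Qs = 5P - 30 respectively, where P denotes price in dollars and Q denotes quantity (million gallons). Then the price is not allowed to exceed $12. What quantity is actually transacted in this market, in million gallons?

30

Setting quantity demanded equal to quantity supplied, 90 - 3P = 5P - 30, gives P* = 15 and Q* = 45.
The ceiling of 12 is below the equilibrium price 15, so it binds.
At P = 12: Qd = 90 - 3·12 = 54 and Qs = 5·12 - 30 = 30.
The quantity actually transacted is the short side, supply: 30.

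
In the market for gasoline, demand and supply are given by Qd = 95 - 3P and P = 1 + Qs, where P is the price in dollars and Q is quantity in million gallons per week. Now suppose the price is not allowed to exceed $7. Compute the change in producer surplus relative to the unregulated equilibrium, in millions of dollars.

-246.5

Rearranging supply gives Qs = P - 1. In a free market, 95 - 3P = P - 1 gives the equilibrium P* = 24, Q* = 23.
Since 7 < 24, the ceiling is binding.
At P = 7: Qd = 95 - 3·7 = 74 and Qs = 7 - 1 = 6.
Producer surplus without the control is ½ · (24 - 1) · 23 = 264.5.
With the ceiling, producers sell 6 units at 7, so PS = ½ · (7 - 1) · 6 = 18.
Change in producer surplus = 18 - 264.5 = -246.5.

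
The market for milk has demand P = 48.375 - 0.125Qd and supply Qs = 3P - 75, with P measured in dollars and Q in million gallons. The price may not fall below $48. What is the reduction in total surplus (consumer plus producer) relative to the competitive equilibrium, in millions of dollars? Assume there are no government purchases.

528

Rearranging demand gives Qd = 387 - 8P. Setting quantity demanded equal to quantity supplied, 387 - 8P = 3P - 75, gives P* = 42 and Q* = 51.
Because the floor (48) lies above the market-clearing price, it is binding.
At P = 48: Qd = 387 - 8·48 = 3 and Qs = 3·48 - 75 = 69.
Quantity traded falls to 3. At Q = 3 the demand price is (387 - 3)/8 = 48 and the supply price is (75 + 3)/3 = 26.
Deadweight loss = ½ · (48 - 26) · (51 - 3) = ½ · 22 · 48 = 528.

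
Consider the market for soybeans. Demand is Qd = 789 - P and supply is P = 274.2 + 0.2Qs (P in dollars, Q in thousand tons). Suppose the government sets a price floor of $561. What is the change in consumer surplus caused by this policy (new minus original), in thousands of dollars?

Rearranging supply gives Qs = 5P - 1371. Without the control the market clears where 789 - P = 5P - 1371, i.e. P* = 360 and Q* = 429.
Since 561 > 360, the floor is binding.
At P = 561: Qd = 789 - 561 = 228 and Qs = 5·561 - 1371 = 1434.
Consumer surplus without the control is ½ · (789 - 360) · 429 = 92020.5.
With the floor, consumers buy 228 units at 561, so CS = ½ · (789 - 561) · 228 = 25992.
Change in consumer surplus = 25992 - 92020.5 = -66028.5.

-66028.5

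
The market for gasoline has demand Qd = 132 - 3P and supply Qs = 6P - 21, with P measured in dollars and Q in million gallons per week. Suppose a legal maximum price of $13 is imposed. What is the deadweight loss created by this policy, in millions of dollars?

144

Without the control the market clears where 132 - 3P = 6P - 21, i.e. P* = 17 and Q* = 81.
Since 13 < 17, the ceiling is binding.
At P = 13: Qd = 132 - 3·13 = 93 and Qs = 6·13 - 21 = 57.
Quantity traded falls to 57. At Q = 57 the demand price is (132 - 57)/3 = 25 and the supply price is (21 + 57)/6 = 13.
Deadweight loss = ½ · (25 - 13) · (81 - 57) = ½ · 12 · 24 = 144.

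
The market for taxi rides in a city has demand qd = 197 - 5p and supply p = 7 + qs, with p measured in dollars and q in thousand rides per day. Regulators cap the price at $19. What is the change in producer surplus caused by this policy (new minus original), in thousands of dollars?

Rearranging supply gives qs = p - 7. Equilibrium: 197 - 5p = p - 7, so 204 = 6p and p* = 34, q* = 27.
Since 19 < 34, the ceiling is binding.
At p = 19: qd = 197 - 5·19 = 102 and qs = 19 - 7 = 12.
Producer surplus without the control is ½ · (34 - 7) · 27 = 364.5.
With the ceiling, producers sell 12 units at 19, so PS = ½ · (19 - 7) · 12 = 72.
Change in producer surplus = 72 - 364.5 = -292.5.

-292.5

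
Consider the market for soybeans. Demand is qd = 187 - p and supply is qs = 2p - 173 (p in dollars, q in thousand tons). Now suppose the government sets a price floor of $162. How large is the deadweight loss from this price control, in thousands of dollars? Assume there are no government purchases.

In a free market, 187 - p = 2p - 173 gives the equilibrium p* = 120, q* = 67.
Since 162 > 120, the floor is binding.
At p = 162: qd = 187 - 162 = 25 and qs = 2·162 - 173 = 151.
Quantity traded falls to 25. At q = 25 the demand price is 187 - 25 = 162 and the supply price is (173 + 25)/2 = 99.
Deadweight loss = ½ · (162 - 99) · (67 - 25) = ½ · 63 · 42 = 1323.

1323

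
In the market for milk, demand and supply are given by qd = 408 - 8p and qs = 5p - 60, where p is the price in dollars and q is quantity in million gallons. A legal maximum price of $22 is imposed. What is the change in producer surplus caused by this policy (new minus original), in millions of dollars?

Without the control the market clears where 408 - 8p = 5p - 60, i.e. p* = 36 and q* = 120.
The ceiling of 22 is below the equilibrium price 36, so it binds.
At p = 22: qd = 408 - 8·22 = 232 and qs = 5·22 - 60 = 50.
Producer surplus without the control is ½ · (36 - 12) · 120 = 1440.
With the ceiling, producers sell 50 units at 22, so PS = ½ · (22 - 12) · 50 = 250.
Change in producer surplus = 250 - 1440 = -1190.

-1190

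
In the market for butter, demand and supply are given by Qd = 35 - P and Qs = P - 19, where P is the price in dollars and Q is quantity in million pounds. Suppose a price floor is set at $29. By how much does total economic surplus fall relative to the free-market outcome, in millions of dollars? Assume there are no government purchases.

4

Without the control the market clears where 35 - P = P - 19, i.e. P* = 27 and Q* = 8.
Because the floor (29) lies above the market-clearing price, it is binding.
At P = 29: Qd = 35 - 29 = 6 and Qs = 29 - 19 = 10.
Quantity traded falls to 6. At Q = 6 the demand price is 35 - 6 = 29 and the supply price is 19 + 6 = 25.
Deadweight loss = ½ · (29 - 25) · (8 - 6) = ½ · 4 · 2 = 4.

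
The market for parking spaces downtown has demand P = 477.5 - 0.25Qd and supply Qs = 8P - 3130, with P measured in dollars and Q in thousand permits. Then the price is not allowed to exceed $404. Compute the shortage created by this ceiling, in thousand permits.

Rearranging demand gives Qd = 1910 - 4P. In a free market, 1910 - 4P = 8P - 3130 gives the equilibrium P* = 420, Q* = 230.
Since 404 < 420, the ceiling is binding.
At P = 404: Qd = 1910 - 4·404 = 294 and Qs = 8·404 - 3130 = 102.
Shortage = Qd - Qs = 294 - 102 = 192.

192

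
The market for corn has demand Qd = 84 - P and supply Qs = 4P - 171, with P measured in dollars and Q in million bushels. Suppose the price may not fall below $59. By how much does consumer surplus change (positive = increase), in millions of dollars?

-232

Equilibrium: 84 - P = 4P - 171, so 255 = 5P and P* = 51, Q* = 33.
Because the floor (59) lies above the market-clearing price, it is binding.
At P = 59: Qd = 84 - 59 = 25 and Qs = 4·59 - 171 = 65.
Consumer surplus without the control is ½ · (84 - 51) · 33 = 544.5.
With the floor, consumers buy 25 units at 59, so CS = ½ · (84 - 59) · 25 = 312.5.
Change in consumer surplus = 312.5 - 544.5 = -232.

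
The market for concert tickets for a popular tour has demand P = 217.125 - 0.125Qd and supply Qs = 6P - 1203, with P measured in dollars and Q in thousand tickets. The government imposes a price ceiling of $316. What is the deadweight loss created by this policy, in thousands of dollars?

Rearranging demand gives Qd = 1737 - 8P. Setting quantity demanded equal to quantity supplied, 1737 - 8P = 6P - 1203, gives P* = 210 and Q* = 57.
Since 316 is above P* = 210, the ceiling does not bind and the free-market outcome prevails.
Since the control does not bind, no trades are prevented and deadweight loss is zero.

0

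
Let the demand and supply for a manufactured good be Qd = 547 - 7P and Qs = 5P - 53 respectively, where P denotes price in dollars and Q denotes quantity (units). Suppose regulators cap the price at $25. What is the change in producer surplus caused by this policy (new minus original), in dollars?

-3362.5

In a free market, 547 - 7P = 5P - 53 gives the equilibrium P* = 50, Q* = 197.
Since 25 < 50, the ceiling is binding.
At P = 25: Qd = 547 - 7·25 = 372 and Qs = 5·25 - 53 = 72.
Producer surplus without the control is ½ · (50 - 10.6) · 197 = 3880.9.
With the ceiling, producers sell 72 units at 25, so PS = ½ · (25 - 10.6) · 72 = 518.4.
Change in producer surplus = 518.4 - 3880.9 = -3362.5.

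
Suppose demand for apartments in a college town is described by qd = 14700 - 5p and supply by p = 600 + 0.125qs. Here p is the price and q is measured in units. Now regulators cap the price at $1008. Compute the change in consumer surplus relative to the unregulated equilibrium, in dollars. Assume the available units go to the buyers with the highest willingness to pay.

Rearranging supply gives qs = 8p - 4800. Setting quantity demanded equal to quantity supplied, 14700 - 5p = 8p - 4800, gives p* = 1500 and q* = 7200.
Because the ceiling (1008) lies below the market-clearing price, it is binding.
At p = 1008: qd = 14700 - 5·1008 = 9660 and qs = 8·1008 - 4800 = 3264.
Consumer surplus without the control is ½ · (2940 - 1500) · 7200 = 5184000.
With the ceiling, 3264 units are sold at 1008 (assume they go to the highest-value buyers). The demand price at q = 3264 is 2287.2, so CS = ½ · [(2940 - 1008) + (2287.2 - 1008)] · 3264 = 5240678.4.
Change in consumer surplus = 5240678.4 - 5184000 = 56678.4.

56678.4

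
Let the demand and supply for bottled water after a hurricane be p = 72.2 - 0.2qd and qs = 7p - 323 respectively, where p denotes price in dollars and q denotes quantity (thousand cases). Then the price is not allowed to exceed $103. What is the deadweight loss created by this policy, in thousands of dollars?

Rearranging demand gives qd = 361 - 5p. Without the control the market clears where 361 - 5p = 7p - 323, i.e. p* = 57 and q* = 76.
The ceiling of 103 is above the equilibrium price 57, so it is not binding; the market clears at p* = 57, q* = 76.
Since the control does not bind, no trades are prevented and deadweight loss is zero.

0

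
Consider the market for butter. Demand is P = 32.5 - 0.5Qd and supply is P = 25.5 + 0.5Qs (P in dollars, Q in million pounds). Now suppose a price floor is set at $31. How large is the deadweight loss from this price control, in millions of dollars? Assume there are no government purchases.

8

Rearranging demand gives Qd = 65 - 2P; rearranging supply gives Qs = 2P - 51. Equilibrium: 65 - 2P = 2P - 51, so 116 = 4P and P* = 29, Q* = 7.
The floor of 31 is above the equilibrium price 29, so it binds.
At P = 31: Qd = 65 - 2·31 = 3 and Qs = 2·31 - 51 = 11.
Quantity traded falls to 3. At Q = 3 the demand price is (65 - 3)/2 = 31 and the supply price is (51 + 3)/2 = 27.
Deadweight loss = ½ · (31 - 27) · (7 - 3) = ½ · 4 · 4 = 8.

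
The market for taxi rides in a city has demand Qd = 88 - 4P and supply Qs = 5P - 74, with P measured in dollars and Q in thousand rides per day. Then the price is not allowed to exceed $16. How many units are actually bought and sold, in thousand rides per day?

Without the control the market clears where 88 - 4P = 5P - 74, i.e. P* = 18 and Q* = 16.
Since 16 < 18, the ceiling is binding.
At P = 16: Qd = 88 - 4·16 = 24 and Qs = 5·16 - 74 = 6.
The quantity actually transacted is the short side, supply: 6.

6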